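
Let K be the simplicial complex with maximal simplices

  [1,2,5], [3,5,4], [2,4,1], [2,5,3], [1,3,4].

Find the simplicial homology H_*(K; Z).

K has 5 vertices, 10 edges, 5 triangles.
rank ∂_0 = 0, rank ∂_1 = 4 ⇒ b_0 = 5 − 0 − 4 = 1; all invariant factors of ∂_1 are 1 so no torsion. So H_0 = Z.
rank ∂_1 = 4, rank ∂_2 = 5 ⇒ b_1 = 10 − 4 − 5 = 1; all invariant factors of ∂_2 are 1 so no torsion. So H_1 = Z.
rank ∂_2 = 5, rank ∂_3 = 0 ⇒ b_2 = 5 − 5 − 0 = 0. So H_2 = 0.

H_0 = Z,  H_1 = Z,  H_2 = 0.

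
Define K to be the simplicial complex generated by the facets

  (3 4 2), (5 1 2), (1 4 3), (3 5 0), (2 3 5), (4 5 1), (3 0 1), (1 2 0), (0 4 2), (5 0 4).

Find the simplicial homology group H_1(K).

H_1 ≅ Z/2Z.

Fix the vertex order 0 < 1 < 2 < 3 < 4 < 5 and write every simplex with vertices in increasing order. Then dim K = 2 and the simplices of K are:

  0-simplices (6): [0], [1], [2], [3], [4], [5]
  1-simplices (15): [0,1], [0,2], [0,3], [0,4], [0,5], [1,2], [1,3], [1,4], [1,5], [2,3], [2,4], [2,5], [3,4], [3,5], [4,5]
  2-simplices (10): [0,1,2], [0,1,3], [0,2,4], [0,3,5], [0,4,5], [1,2,5], [1,3,4], [1,4,5], [2,3,4], [2,3,5]

giving chain groups C_0 ≅ Z^6, C_1 ≅ Z^15, C_2 ≅ Z^10.

Boundary ∂_1: C_1 → C_0 maps an edge to its endpoints' difference, ∂[p,q] = q − p.
The resulting 6×15 matrix has rank 5, and its Smith normal form has invariant factors (1,1,1,1,1).

The boundary map ∂_2: C_2 → C_1 sends each 2-simplex [p,q,r] to [q,r] − [p,r] + [p,q]. For instance
  ∂[0,1,2] = [1,2] − [0,2] + [0,1],
  ∂[0,4,5] = [4,5] − [0,5] + [0,4].
This gives a 15×10 integer matrix of rank 10; reducing to Smith normal form yields diagonal entries (1,1,1,1,1,1,1,1,1,2).

From H_k ≅ ker(∂_k) / im(∂_{k+1}) we obtain:

  H_1: rank ker ∂_1 − rank ∂_2 = (15 − 5) − 10 = 0, and ∂_2 has invariant factor 2 > 1, so H_1 ≅ Z/2Z.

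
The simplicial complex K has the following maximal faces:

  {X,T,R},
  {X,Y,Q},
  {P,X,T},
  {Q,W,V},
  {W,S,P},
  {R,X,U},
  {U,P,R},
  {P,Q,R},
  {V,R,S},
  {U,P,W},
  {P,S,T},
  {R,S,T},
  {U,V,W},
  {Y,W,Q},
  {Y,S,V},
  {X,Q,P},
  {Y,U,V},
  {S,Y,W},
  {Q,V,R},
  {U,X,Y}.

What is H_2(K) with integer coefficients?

H_2 ≅ 0.

Order the vertices as P < Q < R < S < T < U < V < W < X < Y. Listing each simplex with vertices in this order, K has dimension 2 with simplices:

  0-simplices (10): P, Q, R, S, T, U, V, W, X, Y
  1-simplices (30): PQ, PR, PS, PT, PU, PW, PX, QR, QV, QW, QX, QY, RS, RT, RU, RV, RX, ST, SV, SW, SY, TX, UV, UW, UX, UY, VW, VY, WY, XY
  2-simplices (20): PQR, PQX, PRU, PST, PSW, PTX, PUW, QRV, QVW, QWY, QXY, RST, RSV, RTX, RUX, SVY, SWY, UVW, UVY, UXY

giving chain groups C_0 ≅ Z^10, C_1 ≅ Z^30, C_2 ≅ Z^20.

The boundary map ∂_1: C_1 → C_0 maps an edge to its endpoints' difference, ∂[p,q] = q − p.
This gives a 10×30 integer matrix of rank 9; reducing to Smith normal form yields diagonal entries (1,1,1,1,1,1,1,1,1).

The boundary map ∂_2: C_2 → C_1 sends each 2-simplex [p,q,r] to [q,r] − [p,r] + [p,q]. For instance
  ∂QRV = RV − QV + QR,
  ∂PRU = RU − PU + PR.
As a 30×20 matrix over Z this has rank 20, with invariant factors (1,1,1,1,1,1,1,1,1,1,1,1,1,1,1,1,1,1,1,2).

Computing H_k = (kernel of ∂_k) / (image of ∂_{k+1}):

  H_2: rank ker ∂_2 − rank ∂_3 = (20 − 20) − 0 = 0, and there is no ∂_3, so H_2 ≅ 0.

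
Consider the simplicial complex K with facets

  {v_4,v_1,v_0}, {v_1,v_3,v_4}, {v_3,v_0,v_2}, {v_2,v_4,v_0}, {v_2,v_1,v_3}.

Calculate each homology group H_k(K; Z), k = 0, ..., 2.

We work with the vertex ordering v_0 < v_1 < v_2 < v_3 < v_4. The simplices of K, each written with vertices in increasing order, are:

  0-simplices (5): [v_0], [v_1], [v_2], [v_3], [v_4]
  1-simplices (10): [v_0,v_1], [v_0,v_2], [v_0,v_3], [v_0,v_4], [v_1,v_2], [v_1,v_3], [v_1,v_4], [v_2,v_3], [v_2,v_4], [v_3,v_4]
  2-simplices (5): [v_0,v_1,v_4], [v_0,v_2,v_3], [v_0,v_2,v_4], [v_1,v_2,v_3], [v_1,v_3,v_4]

so the chain groups are C_0 ≅ Z^5, C_1 ≅ Z^10, C_2 ≅ Z^5.

Boundary ∂_1: C_1 → C_0 sends each edge [p,q] (with p < q) to q − p. For instance
  ∂[v_0,v_1] = [v_1] − [v_0].
The 5×10 boundary matrix has rank 4 and Smith normal form diag(1,1,1,1).

The boundary map ∂_2: C_2 → C_1 acts by ∂[p,q,r] = [q,r] − [p,r] + [p,q]. For instance
  ∂[v_0,v_1,v_4] = [v_1,v_4] − [v_0,v_4] + [v_0,v_1],
  ∂[v_0,v_2,v_3] = [v_2,v_3] − [v_0,v_3] + [v_0,v_2].
As a 10×5 matrix over Z this has rank 5, with invariant factors (1,1,1,1,1).

From H_k ≅ ker(∂_k) / im(∂_{k+1}) we obtain:

  H_0: rank C_0 − rank ∂_1 = 5 − 4 = 1, and the invariant factors of ∂_1 are all 1, so H_0 ≅ Z.
  H_1: rank ker ∂_1 − rank ∂_2 = (10 − 4) − 5 = 1, and the invariant factors of ∂_2 are all 1, so H_1 ≅ Z.
  H_2: rank ker ∂_2 − rank ∂_3 = (5 − 5) − 0 = 0, and there is no ∂_3, so H_2 ≅ 0.

H_0 ≅ Z,  H_1 ≅ Z,  H_2 = 0.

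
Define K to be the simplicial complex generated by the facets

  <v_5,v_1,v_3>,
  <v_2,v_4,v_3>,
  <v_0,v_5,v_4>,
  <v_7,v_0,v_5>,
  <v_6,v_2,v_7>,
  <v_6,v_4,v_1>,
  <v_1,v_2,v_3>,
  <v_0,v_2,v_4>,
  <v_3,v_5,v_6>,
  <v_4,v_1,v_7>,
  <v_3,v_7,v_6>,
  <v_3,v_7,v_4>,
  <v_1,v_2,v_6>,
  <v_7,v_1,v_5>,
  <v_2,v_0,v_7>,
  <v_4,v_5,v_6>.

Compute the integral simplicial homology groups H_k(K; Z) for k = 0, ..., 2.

Take the total order v_0 < v_1 < v_2 < v_3 < v_4 < v_5 < v_6 < v_7 on the vertex set. Then K (dimension 2) consists of the simplices:

  0-simplices (8): [v_0], [v_1], [v_2], [v_3], [v_4], [v_5], [v_6], [v_7]
  1-simplices (24): (24 of them)
  2-simplices (16): (16 of them)

Hence C_0 ≅ Z^8, C_1 ≅ Z^24, C_2 ≅ Z^16.

Boundary ∂_1: C_1 → C_0 sends each edge [p,q] (with p < q) to q − p. For instance
  ∂[v_1,v_7] = [v_7] − [v_1].
The resulting 8×24 matrix has rank 7, and its Smith normal form has invariant factors (1,1,1,1,1,1,1).

Boundary ∂_2: C_2 → C_1 acts by ∂[p,q,r] = [q,r] − [p,r] + [p,q]. For instance
  ∂[v_1,v_5,v_7] = [v_5,v_7] − [v_1,v_7] + [v_1,v_5],
  ∂[v_2,v_3,v_4] = [v_3,v_4] − [v_2,v_4] + [v_2,v_3].
The resulting 24×16 matrix has rank 15, and its Smith normal form has invariant factors (1,1,1,1,1,1,1,1,1,1,1,1,1,1,1).

Now H_k = ker ∂_k / im ∂_{k+1}, so:

  H_0: rank C_0 − rank ∂_1 = 8 − 7 = 1, and the invariant factors of ∂_1 are all 1, so H_0 ≅ Z.
  H_1: rank ker ∂_1 − rank ∂_2 = (24 − 7) − 15 = 2, and the invariant factors of ∂_2 are all 1, so H_1 ≅ Z^2.
  H_2: rank ker ∂_2 − rank ∂_3 = (16 − 15) − 0 = 1, and there is no ∂_3, so H_2 ≅ Z.

(K is a triangulation of the torus T^2.)

H_0 = Z,  H_1 = Z^2,  H_2 = Z.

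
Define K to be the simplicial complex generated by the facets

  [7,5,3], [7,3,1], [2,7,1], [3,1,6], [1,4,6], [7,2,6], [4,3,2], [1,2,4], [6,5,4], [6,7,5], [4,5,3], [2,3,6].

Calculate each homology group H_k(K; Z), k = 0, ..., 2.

H_0 = Z,  H_1 = Z/2,  H_2 = 0.

Fix the vertex order 1 < 2 < 3 < 4 < 5 < 6 < 7 and write every simplex with vertices in increasing order. Then dim K = 2 and the simplices of K are:

  0-simplices (7): [1], [2], [3], [4], [5], [6], [7]
  1-simplices (18): [1,2], [1,3], [1,4], [1,6], [1,7], [2,3], [2,4], [2,6], [2,7], [3,4], [3,5], [3,6], [3,7], [4,5], [4,6], [5,6], [5,7], [6,7]
  2-simplices (12): [1,2,4], [1,2,7], [1,3,6], [1,3,7], [1,4,6], [2,3,4], [2,3,6], [2,6,7], [3,4,5], [3,5,7], [4,5,6], [5,6,7]

giving chain groups C_0 ≅ Z^7, C_1 ≅ Z^18, C_2 ≅ Z^12.

Boundary ∂_1: C_1 → C_0 is given by ∂[p,q] = [q] − [p]. For instance
  ∂[2,7] = [7] − [2].
The 7×18 boundary matrix has rank 6 and Smith normal form diag(1,1,1,1,1,1).

∂_2: C_2 → C_1 acts by ∂[p,q,r] = [q,r] − [p,r] + [p,q]. For instance
  ∂[1,2,7] = [2,7] − [1,7] + [1,2],
  ∂[5,6,7] = [6,7] − [5,7] + [5,6].
The resulting 18×12 matrix has rank 12, and its Smith normal form has invariant factors (1,1,1,1,1,1,1,1,1,1,1,2).

Now H_k = ker ∂_k / im ∂_{k+1}, so:

  H_0: rank C_0 − rank ∂_1 = 7 − 6 = 1, and the invariant factors of ∂_1 are all 1, so H_0 = Z.
  H_1: rank ker ∂_1 − rank ∂_2 = (18 − 6) − 12 = 0, and ∂_2 has invariant factor 2 > 1, so H_1 = Z/2.
  H_2: rank ker ∂_2 − rank ∂_3 = (12 − 12) − 0 = 0, and there is no ∂_3, so H_2 = 0.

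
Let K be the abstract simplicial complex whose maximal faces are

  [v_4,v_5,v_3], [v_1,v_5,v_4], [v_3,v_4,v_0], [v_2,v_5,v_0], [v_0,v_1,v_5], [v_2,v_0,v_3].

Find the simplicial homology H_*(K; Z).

H_0 = Z,  H_1 = Z,  H_2 = 0.

Order the vertices as v_0 < v_1 < v_2 < v_3 < v_4 < v_5. Listing each simplex with vertices in this order, K has dimension 2 with simplices:

  0-simplices (6): [v_0], [v_1], [v_2], [v_3], [v_4], [v_5]
  1-simplices (12): [v_0,v_1], [v_0,v_2], [v_0,v_3], [v_0,v_4], [v_0,v_5], [v_1,v_4], [v_1,v_5], [v_2,v_3], [v_2,v_5], [v_3,v_4], [v_3,v_5], [v_4,v_5]
  2-simplices (6): [v_0,v_1,v_5], [v_0,v_2,v_3], [v_0,v_2,v_5], [v_0,v_3,v_4], [v_1,v_4,v_5], [v_3,v_4,v_5]

Hence C_0 ≅ Z^6, C_1 ≅ Z^12, C_2 ≅ Z^6.

The boundary map ∂_1: C_1 → C_0 sends each edge [p,q] (with p < q) to q − p.
The 6×12 boundary matrix has rank 5 and Smith normal form diag(1,1,1,1,1).

∂_2: C_2 → C_1 acts by ∂[p,q,r] = [q,r] − [p,r] + [p,q]. For instance
  ∂[v_0,v_3,v_4] = [v_3,v_4] − [v_0,v_4] + [v_0,v_3],
  ∂[v_3,v_4,v_5] = [v_4,v_5] − [v_3,v_5] + [v_3,v_4].
The 12×6 boundary matrix has rank 6 and Smith normal form diag(1,1,1,1,1,1).

Reading off H_k = ker ∂_k / im ∂_{k+1}:

  H_0: rank C_0 − rank ∂_1 = 6 − 5 = 1, and the invariant factors of ∂_1 are all 1, so H_0 ≅ Z.
  H_1: rank ker ∂_1 − rank ∂_2 = (12 − 5) − 6 = 1, and the invariant factors of ∂_2 are all 1, so H_1 ≅ Z.
  H_2: rank ker ∂_2 − rank ∂_3 = (6 − 6) − 0 = 0, and there is no ∂_3, so H_2 ≅ 0.

(K is a triangulation of the cylinder S^1 x I.)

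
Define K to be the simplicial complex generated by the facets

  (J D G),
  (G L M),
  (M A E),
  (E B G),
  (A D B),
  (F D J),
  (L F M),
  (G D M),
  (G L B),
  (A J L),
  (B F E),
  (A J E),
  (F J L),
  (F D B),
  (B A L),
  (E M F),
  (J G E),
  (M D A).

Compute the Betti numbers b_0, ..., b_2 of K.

Order the vertices as A < B < D < E < F < G < J < L < M. Listing each simplex with vertices in this order, K has dimension 2 with simplices:

  0-simplices (9): A, B, D, E, F, G, J, L, M
  1-simplices (27): AB, AD, AE, AJ, AL, AM, BD, BE, BF, BG, BL, DF, DG, DJ, DM, EF, EG, EJ, EM, FJ, FL, FM, GJ, GL, GM, JL, LM
  2-simplices (18): ABD, ABL, ADM, AEJ, AEM, AJL, BDF, BEF, BEG, BGL, DFJ, DGJ, DGM, EFM, EGJ, FJL, FLM, GLM

Hence C_0 ≅ Z^9, C_1 ≅ Z^27, C_2 ≅ Z^18.

∂_1: C_1 → C_0 is given by ∂[p,q] = [q] − [p]. For instance
  ∂EF = F − E.
This gives a 9×27 integer matrix of rank 8; reducing to Smith normal form yields diagonal entries (1,1,1,1,1,1,1,1).

Boundary ∂_2: C_2 → C_1 sends each 2-simplex [p,q,r] to [q,r] − [p,r] + [p,q]. For instance
  ∂BGL = GL − BL + BG,
  ∂DFJ = FJ − DJ + DF.
The resulting 27×18 matrix has rank 17, and its Smith normal form has invariant factors (1,1,1,1,1,1,1,1,1,1,1,1,1,1,1,1,1).

Computing H_k = (kernel of ∂_k) / (image of ∂_{k+1}):

  H_0: rank C_0 − rank ∂_1 = 9 − 8 = 1, and the invariant factors of ∂_1 are all 1, so H_0 ≅ Z.
  H_1: rank ker ∂_1 − rank ∂_2 = (27 − 8) − 17 = 2, and the invariant factors of ∂_2 are all 1, so H_1 ≅ Z^2.
  H_2: rank ker ∂_2 − rank ∂_3 = (18 − 17) − 0 = 1, and there is no ∂_3, so H_2 ≅ Z.

As a check, the Euler characteristic is 9 − 27 + 18 = 0, which agrees with 1 − 2 + 1 = 0.

Hence the Betti numbers are b_0 = 1, b_1 = 2, b_2 = 1.

b_0 = 1, b_1 = 2, b_2 = 1.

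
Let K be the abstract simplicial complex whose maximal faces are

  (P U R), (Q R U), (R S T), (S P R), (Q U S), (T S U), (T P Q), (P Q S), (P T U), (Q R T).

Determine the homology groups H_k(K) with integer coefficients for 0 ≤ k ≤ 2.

Fix the vertex order P < Q < R < S < T < U and write every simplex with vertices in increasing order. Then dim K = 2 and the simplices of K are:

  0-simplices (6): P, Q, R, S, T, U
  1-simplices (15): PQ, PR, PS, PT, PU, QR, QS, QT, QU, RS, RT, RU, ST, SU, TU
  2-simplices (10): PQS, PQT, PRS, PRU, PTU, QRT, QRU, QSU, RST, STU

giving chain groups C_0 ≅ Z^6, C_1 ≅ Z^15, C_2 ≅ Z^10.

Boundary ∂_1: C_1 → C_0 is given by ∂[p,q] = [q] − [p]. For instance
  ∂RS = S − R.
This gives a 6×15 integer matrix of rank 5; reducing to Smith normal form yields diagonal entries (1,1,1,1,1).

The boundary map ∂_2: C_2 → C_1 sends each 2-simplex [p,q,r] to [q,r] − [p,r] + [p,q]. For instance
  ∂QRU = RU − QU + QR,
  ∂PRS = RS − PS + PR.
The 15×10 boundary matrix has rank 10 and Smith normal form diag(1,1,1,1,1,1,1,1,1,2).

From H_k ≅ ker(∂_k) / im(∂_{k+1}) we obtain:

  H_0: rank C_0 − rank ∂_1 = 6 − 5 = 1, and the invariant factors of ∂_1 are all 1, so H_0 ≅ Z.
  H_1: rank ker ∂_1 − rank ∂_2 = (15 − 5) − 10 = 0, and ∂_2 has invariant factor 2 > 1, so H_1 ≅ Z/2Z.
  H_2: rank ker ∂_2 − rank ∂_3 = (10 − 10) − 0 = 0, and there is no ∂_3, so H_2 ≅ 0.

As a check, the Euler characteristic is 6 − 15 + 10 = 1, which agrees with 1 − 0 + 0 = 1.

H_0 ≅ Z,  H_1 ≅ Z/2Z,  H_2 = 0.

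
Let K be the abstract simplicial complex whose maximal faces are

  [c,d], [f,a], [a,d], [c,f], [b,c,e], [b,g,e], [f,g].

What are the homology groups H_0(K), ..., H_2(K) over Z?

H_0 = Z,  H_1 = Z^2,  H_2 = 0.

Order the vertices as a < b < c < d < e < f < g. Listing each simplex with vertices in this order, K has dimension 2 with simplices:

  0-simplices (7): a, b, c, d, e, f, g
  1-simplices (10): ad, af, bc, be, bg, cd, ce, cf, eg, fg
  2-simplices (2): bce, beg

Hence C_0 ≅ Z^7, C_1 ≅ Z^10, C_2 ≅ Z^2.

The boundary map ∂_1: C_1 → C_0 maps an edge to its endpoints' difference, ∂[p,q] = q − p. For instance
  ∂eg = g − e.
As a 7×10 matrix over Z this has rank 6, with invariant factors (1,1,1,1,1,1).

∂_2: C_2 → C_1 sends each 2-simplex [p,q,r] to [q,r] − [p,r] + [p,q]. For instance
  ∂beg = eg − bg + be,
  ∂bce = ce − be + bc.
As a 10×2 matrix over Z this has rank 2, with invariant factors (1,1).

Reading off H_k = ker ∂_k / im ∂_{k+1}:

  H_0: rank C_0 − rank ∂_1 = 7 − 6 = 1, and the invariant factors of ∂_1 are all 1, so H_0 ≅ Z.
  H_1: rank ker ∂_1 − rank ∂_2 = (10 − 6) − 2 = 2, and the invariant factors of ∂_2 are all 1, so H_1 ≅ Z^2.
  H_2: rank ker ∂_2 − rank ∂_3 = (2 − 2) − 0 = 0, and there is no ∂_3, so H_2 ≅ 0.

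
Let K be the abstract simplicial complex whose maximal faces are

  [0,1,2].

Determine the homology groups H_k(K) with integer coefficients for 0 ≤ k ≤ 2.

H_0 = Z,  H_1 = 0,  H_2 = 0.

K has 3 vertices, 3 edges, 1 triangle.
rank ∂_0 = 0, rank ∂_1 = 2 ⇒ b_0 = 3 − 0 − 2 = 1; all invariant factors of ∂_1 are 1 so no torsion. So H_0 ≅ Z.
rank ∂_1 = 2, rank ∂_2 = 1 ⇒ b_1 = 3 − 2 − 1 = 0; all invariant factors of ∂_2 are 1 so no torsion. So H_1 ≅ 0.
rank ∂_2 = 1, rank ∂_3 = 0 ⇒ b_2 = 1 − 1 − 0 = 0. So H_2 ≅ 0.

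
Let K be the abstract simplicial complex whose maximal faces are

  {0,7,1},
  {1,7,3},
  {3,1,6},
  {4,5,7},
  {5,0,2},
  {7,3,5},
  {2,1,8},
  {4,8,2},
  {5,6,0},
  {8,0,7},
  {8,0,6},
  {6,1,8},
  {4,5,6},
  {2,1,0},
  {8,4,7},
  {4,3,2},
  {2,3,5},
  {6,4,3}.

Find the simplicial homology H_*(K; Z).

H_0 = Z,  H_1 = Z ⊕ Z/2,  H_2 = 0.

Take the total order 0 < 1 < 2 < 3 < 4 < 5 < 6 < 7 < 8 on the vertex set. Then K (dimension 2) consists of the simplices:

  0-simplices (9): [0], [1], [2], [3], [4], [5], [6], [7], [8]
  1-simplices (27): (27 of them)
  2-simplices (18): [0,1,2], [0,1,7], [0,2,5], [0,5,6], [0,6,8], [0,7,8], [1,2,8], [1,3,6], [1,3,7], [1,6,8], [2,3,4], [2,3,5], [2,4,8], [3,4,6], [3,5,7], [4,5,6], [4,5,7], [4,7,8]

so the chain groups are C_0 ≅ Z^9, C_1 ≅ Z^27, C_2 ≅ Z^18.

The boundary map ∂_1: C_1 → C_0 maps an edge to its endpoints' difference, ∂[p,q] = q − p.
As a 9×27 matrix over Z this has rank 8, with invariant factors (1,1,1,1,1,1,1,1).

Boundary ∂_2: C_2 → C_1 maps a triangle to the signed sum of its edges. For instance
  ∂[3,5,7] = [5,7] − [3,7] + [3,5],
  ∂[1,3,7] = [3,7] − [1,7] + [1,3].
As a 27×18 matrix over Z this has rank 18, with invariant factors (1,1,1,1,1,1,1,1,1,1,1,1,1,1,1,1,1,2).

Now H_k = ker ∂_k / im ∂_{k+1}, so:

  H_0: rank C_0 − rank ∂_1 = 9 − 8 = 1, and the invariant factors of ∂_1 are all 1, so H_0 = Z.
  H_1: rank ker ∂_1 − rank ∂_2 = (27 − 8) − 18 = 1, and ∂_2 has invariant factor 2 > 1, so H_1 = Z ⊕ Z/2.
  H_2: rank ker ∂_2 − rank ∂_3 = (18 − 18) − 0 = 0, and there is no ∂_3, so H_2 = 0.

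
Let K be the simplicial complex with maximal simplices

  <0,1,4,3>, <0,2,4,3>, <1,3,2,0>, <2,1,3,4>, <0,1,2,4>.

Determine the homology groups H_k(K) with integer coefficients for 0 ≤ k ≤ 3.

K has 5 vertices, 10 edges, 10 triangles, 5 3-simplices.
rank ∂_0 = 0, rank ∂_1 = 4 ⇒ b_0 = 5 − 0 − 4 = 1; all invariant factors of ∂_1 are 1 so no torsion. So H_0 ≅ Z.
rank ∂_1 = 4, rank ∂_2 = 6 ⇒ b_1 = 10 − 4 − 6 = 0; all invariant factors of ∂_2 are 1 so no torsion. So H_1 ≅ 0.
rank ∂_2 = 6, rank ∂_3 = 4 ⇒ b_2 = 10 − 6 − 4 = 0; all invariant factors of ∂_3 are 1 so no torsion. So H_2 ≅ 0.
rank ∂_3 = 4, rank ∂_4 = 0 ⇒ b_3 = 5 − 4 − 0 = 1. So H_3 ≅ Z.

H_0 ≅ Z,  H_1 = 0,  H_2 = 0,  H_3 ≅ Z.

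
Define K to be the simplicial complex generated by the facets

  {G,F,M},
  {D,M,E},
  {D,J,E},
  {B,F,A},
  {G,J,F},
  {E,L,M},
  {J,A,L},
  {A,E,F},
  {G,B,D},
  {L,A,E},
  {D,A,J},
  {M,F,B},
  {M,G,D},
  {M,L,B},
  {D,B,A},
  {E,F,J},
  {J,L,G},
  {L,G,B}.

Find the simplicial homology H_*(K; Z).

Order the vertices as A < B < D < E < F < G < J < L < M. Listing each simplex with vertices in this order, K has dimension 2 with simplices:

  0-simplices (9): A, B, D, E, F, G, J, L, M
  1-simplices (27): AB, AD, AE, AF, AJ, AL, BD, BF, BG, BL, BM, DE, DG, DJ, DM, EF, EJ, EL, EM, FG, FJ, FM, GJ, GL, GM, JL, LM
  2-simplices (18): ABD, ABF, ADJ, AEF, AEL, AJL, BDG, BFM, BGL, BLM, DEJ, DEM, DGM, EFJ, ELM, FGJ, FGM, GJL

so the chain groups are C_0 ≅ Z^9, C_1 ≅ Z^27, C_2 ≅ Z^18.

Boundary ∂_1: C_1 → C_0 sends each edge [p,q] (with p < q) to q − p. For instance
  ∂AL = L − A.
As a 9×27 matrix over Z this has rank 8, with invariant factors (1,1,1,1,1,1,1,1).

The boundary map ∂_2: C_2 → C_1 sends each 2-simplex [p,q,r] to [q,r] − [p,r] + [p,q]. For instance
  ∂BLM = LM − BM + BL,
  ∂DEJ = EJ − DJ + DE.
As a 27×18 matrix over Z this has rank 18, with invariant factors (1,1,1,1,1,1,1,1,1,1,1,1,1,1,1,1,1,2).

Computing H_k = (kernel of ∂_k) / (image of ∂_{k+1}):

  H_0: rank C_0 − rank ∂_1 = 9 − 8 = 1, and the invariant factors of ∂_1 are all 1, so H_0 ≅ Z.
  H_1: rank ker ∂_1 − rank ∂_2 = (27 − 8) − 18 = 1, and ∂_2 has invariant factor 2 > 1, so H_1 ≅ Z ⊕ Z/2.
  H_2: rank ker ∂_2 − rank ∂_3 = (18 − 18) − 0 = 0, and there is no ∂_3, so H_2 ≅ 0.

H_0 = Z,  H_1 = Z ⊕ Z/2,  H_2 = 0.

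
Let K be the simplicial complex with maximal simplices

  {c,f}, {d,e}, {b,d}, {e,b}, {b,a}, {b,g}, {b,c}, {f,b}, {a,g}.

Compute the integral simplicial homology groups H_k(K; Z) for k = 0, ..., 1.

H_0 ≅ Z,  H_1 ≅ Z^3.

K has 7 vertices, 9 edges.
rank ∂_0 = 0, rank ∂_1 = 6 ⇒ b_0 = 7 − 0 − 6 = 1; all invariant factors of ∂_1 are 1 so no torsion. So H_0 ≅ Z.
rank ∂_1 = 6, rank ∂_2 = 0 ⇒ b_1 = 9 − 6 − 0 = 3. So H_1 ≅ Z^3.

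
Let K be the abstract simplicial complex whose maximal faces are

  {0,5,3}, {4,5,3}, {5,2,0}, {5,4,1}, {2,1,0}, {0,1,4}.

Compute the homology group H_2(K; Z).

H_2 = 0.

Take the total order 0 < 1 < 2 < 3 < 4 < 5 on the vertex set. Then K (dimension 2) consists of the simplices:

  0-simplices (6): [0], [1], [2], [3], [4], [5]
  1-simplices (12): [0,1], [0,2], [0,3], [0,4], [0,5], [1,2], [1,4], [1,5], [2,5], [3,4], [3,5], [4,5]
  2-simplices (6): [0,1,2], [0,1,4], [0,2,5], [0,3,5], [1,4,5], [3,4,5]

so the chain groups are C_0 ≅ Z^6, C_1 ≅ Z^12, C_2 ≅ Z^6.

Boundary ∂_1: C_1 → C_0 sends each edge [p,q] (with p < q) to q − p. For instance
  ∂[3,5] = [5] − [3].
As a 6×12 matrix over Z this has rank 5, with invariant factors (1,1,1,1,1).

Boundary ∂_2: C_2 → C_1 acts by ∂[p,q,r] = [q,r] − [p,r] + [p,q]. For instance
  ∂[0,1,4] = [1,4] − [0,4] + [0,1],
  ∂[0,2,5] = [2,5] − [0,5] + [0,2].
As a 12×6 matrix over Z this has rank 6, with invariant factors (1,1,1,1,1,1).

From H_k ≅ ker(∂_k) / im(∂_{k+1}) we obtain:

  H_2: rank ker ∂_2 − rank ∂_3 = (6 − 6) − 0 = 0, and there is no ∂_3, so H_2 ≅ 0.

(K is a triangulation of the cylinder S^1 x I.)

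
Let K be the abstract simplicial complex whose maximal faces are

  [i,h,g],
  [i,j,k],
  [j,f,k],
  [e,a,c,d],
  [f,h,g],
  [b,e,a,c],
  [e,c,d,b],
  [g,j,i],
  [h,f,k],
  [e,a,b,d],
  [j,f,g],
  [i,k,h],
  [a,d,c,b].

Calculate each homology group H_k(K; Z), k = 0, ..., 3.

Fix the vertex order a < b < c < d < e < f < g < h < i < j < k and write every simplex with vertices in increasing order. Then dim K = 3 and the simplices of K are:

  0-simplices (11): a, b, c, d, e, f, g, h, i, j, k
  1-simplices (22): ab, ac, ad, ae, bc, bd, be, cd, ce, de, fg, fh, fj, fk, gh, gi, gj, hi, hk, ij, ik, jk
  2-simplices (18): abc, abd, abe, acd, ace, ade, bcd, bce, bde, cde, fgh, fgj, fhk, fjk, ghi, gij, hik, ijk
  3-simplices (5): abcd, abce, abde, acde, bcde

Hence C_0 ≅ Z^11, C_1 ≅ Z^22, C_2 ≅ Z^18, C_3 ≅ Z^5.

∂_1: C_1 → C_0 is given by ∂[p,q] = [q] − [p].
As a 11×22 matrix over Z this has rank 9, with invariant factors (1,1,1,1,1,1,1,1,1).

Boundary ∂_2: C_2 → C_1 sends each 2-simplex [p,q,r] to [q,r] − [p,r] + [p,q]. For instance
  ∂gij = ij − gj + gi,
  ∂bce = ce − be + bc.
The resulting 22×18 matrix has rank 13, and its Smith normal form has invariant factors (1,1,1,1,1,1,1,1,1,1,1,1,1).

The boundary map ∂_3: C_3 → C_2 sends each 3-simplex σ to the alternating sum Σ_i (−1)^i (σ with its i-th vertex removed). For instance
  ∂abce = bce − ace + abe − abc,
  ∂abcd = bcd − acd + abd − abc.
This gives a 18×5 integer matrix of rank 4; reducing to Smith normal form yields diagonal entries (1,1,1,1).

Computing H_k = (kernel of ∂_k) / (image of ∂_{k+1}):

  H_0: rank C_0 − rank ∂_1 = 11 − 9 = 2, and the invariant factors of ∂_1 are all 1, so H_0 = Z^2.
  H_1: rank ker ∂_1 − rank ∂_2 = (22 − 9) − 13 = 0, and the invariant factors of ∂_2 are all 1, so H_1 = 0.
  H_2: rank ker ∂_2 − rank ∂_3 = (18 − 13) − 4 = 1, and the invariant factors of ∂_3 are all 1, so H_2 = Z.
  H_3: rank ker ∂_3 − rank ∂_4 = (5 − 4) − 0 = 1, and there is no ∂_4, so H_3 = Z.

As a check, the Euler characteristic is 11 − 22 + 18 − 5 = 2, which agrees with 2 − 0 + 1 − 1 = 2.

H_0 ≅ Z^2,  H_1 = 0,  H_2 ≅ Z,  H_3 ≅ Z.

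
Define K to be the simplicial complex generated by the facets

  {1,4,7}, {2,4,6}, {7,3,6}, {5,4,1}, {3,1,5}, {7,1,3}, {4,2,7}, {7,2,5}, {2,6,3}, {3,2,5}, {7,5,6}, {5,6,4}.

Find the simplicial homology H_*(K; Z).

H_0 ≅ Z,  H_1 ≅ Z_2,  H_2 = 0.

Order the vertices as 1 < 2 < 3 < 4 < 5 < 6 < 7. Listing each simplex with vertices in this order, K has dimension 2 with simplices:

  0-simplices (7): [1], [2], [3], [4], [5], [6], [7]
  1-simplices (18): [1,3], [1,4], [1,5], [1,7], [2,3], [2,4], [2,5], [2,6], [2,7], [3,5], [3,6], [3,7], [4,5], [4,6], [4,7], [5,6], [5,7], [6,7]
  2-simplices (12): [1,3,5], [1,3,7], [1,4,5], [1,4,7], [2,3,5], [2,3,6], [2,4,6], [2,4,7], [2,5,7], [3,6,7], [4,5,6], [5,6,7]

so the chain groups are C_0 ≅ Z^7, C_1 ≅ Z^18, C_2 ≅ Z^12.

∂_1: C_1 → C_0 maps an edge to its endpoints' difference, ∂[p,q] = q − p. For instance
  ∂[4,5] = [5] − [4].
As a 7×18 matrix over Z this has rank 6, with invariant factors (1,1,1,1,1,1).

∂_2: C_2 → C_1 sends each 2-simplex [p,q,r] to [q,r] − [p,r] + [p,q]. For instance
  ∂[5,6,7] = [6,7] − [5,7] + [5,6],
  ∂[1,4,5] = [4,5] − [1,5] + [1,4].
The resulting 18×12 matrix has rank 12, and its Smith normal form has invariant factors (1,1,1,1,1,1,1,1,1,1,1,2).

Now H_k = ker ∂_k / im ∂_{k+1}, so:

  H_0: rank C_0 − rank ∂_1 = 7 − 6 = 1, and the invariant factors of ∂_1 are all 1, so H_0 = Z.
  H_1: rank ker ∂_1 − rank ∂_2 = (18 − 6) − 12 = 0, and ∂_2 has invariant factor 2 > 1, so H_1 = Z_2.
  H_2: rank ker ∂_2 − rank ∂_3 = (12 − 12) − 0 = 0, and there is no ∂_3, so H_2 = 0.

As a check, the Euler characteristic is 7 − 18 + 12 = 1, which agrees with 1 − 0 + 0 = 1.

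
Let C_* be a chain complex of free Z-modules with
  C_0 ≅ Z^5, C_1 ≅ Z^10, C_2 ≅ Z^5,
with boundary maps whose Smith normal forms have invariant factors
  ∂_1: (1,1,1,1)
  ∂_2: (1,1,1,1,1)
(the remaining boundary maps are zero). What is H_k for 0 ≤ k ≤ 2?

H_0: b_0 = 5 − 0 − 4 = 1; torsion from ∂_1 factors > 1: none. So H_0 = Z.
H_1: b_1 = 10 − 4 − 5 = 1; torsion from ∂_2 factors > 1: none. So H_1 = Z.
H_2: b_2 = 5 − 5 − 0 = 0; torsion from ∂_3 factors > 1: none. So H_2 = 0.

H_0 = Z,  H_1 = Z,  H_2 = 0.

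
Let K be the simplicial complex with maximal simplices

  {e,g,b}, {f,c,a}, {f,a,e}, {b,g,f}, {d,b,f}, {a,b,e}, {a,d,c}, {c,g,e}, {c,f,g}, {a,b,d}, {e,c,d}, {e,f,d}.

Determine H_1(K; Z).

H_1 = Z/2Z.

Fix the vertex order a < b < c < d < e < f < g and write every simplex with vertices in increasing order. Then dim K = 2 and the simplices of K are:

  0-simplices (7): a, b, c, d, e, f, g
  1-simplices (18): ab, ac, ad, ae, af, bd, be, bf, bg, cd, ce, cf, cg, de, df, ef, eg, fg
  2-simplices (12): abd, abe, acd, acf, aef, bdf, beg, bfg, cde, ceg, cfg, def

Hence C_0 ≅ Z^7, C_1 ≅ Z^18, C_2 ≅ Z^12.

Boundary ∂_1: C_1 → C_0 is given by ∂[p,q] = [q] − [p].
As a 7×18 matrix over Z this has rank 6, with invariant factors (1,1,1,1,1,1).

Boundary ∂_2: C_2 → C_1 sends each 2-simplex [p,q,r] to [q,r] − [p,r] + [p,q]. For instance
  ∂bdf = df − bf + bd,
  ∂acf = cf − af + ac.
This gives a 18×12 integer matrix of rank 12; reducing to Smith normal form yields diagonal entries (1,1,1,1,1,1,1,1,1,1,1,2).

Reading off H_k = ker ∂_k / im ∂_{k+1}:

  H_1: rank ker ∂_1 − rank ∂_2 = (18 − 6) − 12 = 0, and ∂_2 has invariant factor 2 > 1, so H_1 = Z/2Z.

(K is a triangulation of the real projective plane RP^2.)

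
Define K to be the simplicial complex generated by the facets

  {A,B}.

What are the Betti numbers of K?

Order the vertices as A < B. Listing each simplex with vertices in this order, K has dimension 1 with simplices:

  0-simplices (2): A, B
  1-simplices (1): AB

so the chain groups are C_0 ≅ Z^2, C_1 ≅ Z^1.

The boundary map ∂_1: C_1 → C_0 sends each edge [p,q] (with p < q) to q − p. For instance
  ∂AB = B − A.
The resulting 2×1 matrix has rank 1, and its Smith normal form has invariant factors (1).

From H_k ≅ ker(∂_k) / im(∂_{k+1}) we obtain:

  H_0: rank C_0 − rank ∂_1 = 2 − 1 = 1, and the invariant factors of ∂_1 are all 1, so H_0 ≅ Z.
  H_1: rank ker ∂_1 − rank ∂_2 = (1 − 1) − 0 = 0, and there is no ∂_2, so H_1 ≅ 0.

Hence the Betti numbers are b_0 = 1, b_1 = 0.

b_0 = 1, b_1 = 0.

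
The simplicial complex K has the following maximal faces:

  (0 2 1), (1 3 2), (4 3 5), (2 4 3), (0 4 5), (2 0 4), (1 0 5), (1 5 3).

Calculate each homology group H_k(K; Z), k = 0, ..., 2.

Fix the vertex order 0 < 1 < 2 < 3 < 4 < 5 and write every simplex with vertices in increasing order. Then dim K = 2 and the simplices of K are:

  0-simplices (6): [0], [1], [2], [3], [4], [5]
  1-simplices (12): [0,1], [0,2], [0,4], [0,5], [1,2], [1,3], [1,5], [2,3], [2,4], [3,4], [3,5], [4,5]
  2-simplices (8): [0,1,2], [0,1,5], [0,2,4], [0,4,5], [1,2,3], [1,3,5], [2,3,4], [3,4,5]

giving chain groups C_0 ≅ Z^6, C_1 ≅ Z^12, C_2 ≅ Z^8.

Boundary ∂_1: C_1 → C_0 is given by ∂[p,q] = [q] − [p]. For instance
  ∂[1,5] = [5] − [1].
As a 6×12 matrix over Z this has rank 5, with invariant factors (1,1,1,1,1).

∂_2: C_2 → C_1 acts by ∂[p,q,r] = [q,r] − [p,r] + [p,q]. For instance
  ∂[0,4,5] = [4,5] − [0,5] + [0,4],
  ∂[0,2,4] = [2,4] − [0,4] + [0,2].
The resulting 12×8 matrix has rank 7, and its Smith normal form has invariant factors (1,1,1,1,1,1,1).

Reading off H_k = ker ∂_k / im ∂_{k+1}:

  H_0: rank C_0 − rank ∂_1 = 6 − 5 = 1, and the invariant factors of ∂_1 are all 1, so H_0 ≅ Z.
  H_1: rank ker ∂_1 − rank ∂_2 = (12 − 5) − 7 = 0, and the invariant factors of ∂_2 are all 1, so H_1 ≅ 0.
  H_2: rank ker ∂_2 − rank ∂_3 = (8 − 7) − 0 = 1, and there is no ∂_3, so H_2 ≅ Z.

As a check, the Euler characteristic is 6 − 12 + 8 = 2, which agrees with 1 − 0 + 1 = 2.
(K is a triangulation of the 2-sphere S^2.)

H_0 ≅ Z,  H_1 = 0,  H_2 ≅ Z.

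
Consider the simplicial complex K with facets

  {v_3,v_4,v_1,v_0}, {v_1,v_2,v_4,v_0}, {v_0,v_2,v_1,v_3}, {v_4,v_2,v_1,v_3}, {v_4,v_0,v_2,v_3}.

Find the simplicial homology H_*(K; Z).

H_0 ≅ Z,  H_1 = 0,  H_2 = 0,  H_3 ≅ Z.

Take the total order v_0 < v_1 < v_2 < v_3 < v_4 on the vertex set. Then K (dimension 3) consists of the simplices:

  0-simplices (5): [v_0], [v_1], [v_2], [v_3], [v_4]
  1-simplices (10): [v_0,v_1], [v_0,v_2], [v_0,v_3], [v_0,v_4], [v_1,v_2], [v_1,v_3], [v_1,v_4], [v_2,v_3], [v_2,v_4], [v_3,v_4]
  2-simplices (10): [v_0,v_1,v_2], [v_0,v_1,v_3], [v_0,v_1,v_4], [v_0,v_2,v_3], [v_0,v_2,v_4], [v_0,v_3,v_4], [v_1,v_2,v_3], [v_1,v_2,v_4], [v_1,v_3,v_4], [v_2,v_3,v_4]
  3-simplices (5): [v_0,v_1,v_2,v_3], [v_0,v_1,v_2,v_4], [v_0,v_1,v_3,v_4], [v_0,v_2,v_3,v_4], [v_1,v_2,v_3,v_4]

so the chain groups are C_0 ≅ Z^5, C_1 ≅ Z^10, C_2 ≅ Z^10, C_3 ≅ Z^5.

∂_1: C_1 → C_0 is given by ∂[p,q] = [q] − [p]. For instance
  ∂[v_3,v_4] = [v_4] − [v_3].
As a 5×10 matrix over Z this has rank 4, with invariant factors (1,1,1,1).

The boundary map ∂_2: C_2 → C_1 sends each 2-simplex [p,q,r] to [q,r] − [p,r] + [p,q]. For instance
  ∂[v_1,v_2,v_3] = [v_2,v_3] − [v_1,v_3] + [v_1,v_2],
  ∂[v_1,v_3,v_4] = [v_3,v_4] − [v_1,v_4] + [v_1,v_3].
This gives a 10×10 integer matrix of rank 6; reducing to Smith normal form yields diagonal entries (1,1,1,1,1,1).

The boundary map ∂_3: C_3 → C_2 sends each 3-simplex σ to the alternating sum Σ_i (−1)^i (σ with its i-th vertex removed). For instance
  ∂[v_0,v_1,v_2,v_3] = [v_1,v_2,v_3] − [v_0,v_2,v_3] + [v_0,v_1,v_3] − [v_0,v_1,v_2],
  ∂[v_1,v_2,v_3,v_4] = [v_2,v_3,v_4] − [v_1,v_3,v_4] + [v_1,v_2,v_4] − [v_1,v_2,v_3].
As a 10×5 matrix over Z this has rank 4, with invariant factors (1,1,1,1).

Computing H_k = (kernel of ∂_k) / (image of ∂_{k+1}):

  H_0: rank C_0 − rank ∂_1 = 5 − 4 = 1, and the invariant factors of ∂_1 are all 1, so H_0 ≅ Z.
  H_1: rank ker ∂_1 − rank ∂_2 = (10 − 4) − 6 = 0, and the invariant factors of ∂_2 are all 1, so H_1 ≅ 0.
  H_2: rank ker ∂_2 − rank ∂_3 = (10 − 6) − 4 = 0, and the invariant factors of ∂_3 are all 1, so H_2 ≅ 0.
  H_3: rank ker ∂_3 − rank ∂_4 = (5 − 4) − 0 = 1, and there is no ∂_4, so H_3 ≅ Z.

As a check, the Euler characteristic is 5 − 10 + 10 − 5 = 0, which agrees with 1 − 0 + 0 − 1 = 0.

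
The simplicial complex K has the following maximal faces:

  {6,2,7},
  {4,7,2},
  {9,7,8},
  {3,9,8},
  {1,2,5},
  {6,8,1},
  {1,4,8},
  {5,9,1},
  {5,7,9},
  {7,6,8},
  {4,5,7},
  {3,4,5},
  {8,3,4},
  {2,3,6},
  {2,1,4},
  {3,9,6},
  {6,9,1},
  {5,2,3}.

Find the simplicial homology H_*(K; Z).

We work with the vertex ordering 1 < 2 < 3 < 4 < 5 < 6 < 7 < 8 < 9. The simplices of K, each written with vertices in increasing order, are:

  0-simplices (9): [1], [2], [3], [4], [5], [6], [7], [8], [9]
  1-simplices (27): (27 of them)
  2-simplices (18): [1,2,4], [1,2,5], [1,4,8], [1,5,9], [1,6,8], [1,6,9], [2,3,5], [2,3,6], [2,4,7], [2,6,7], [3,4,5], [3,4,8], [3,6,9], [3,8,9], [4,5,7], [5,7,9], [6,7,8], [7,8,9]

Hence C_0 ≅ Z^9, C_1 ≅ Z^27, C_2 ≅ Z^18.

∂_1: C_1 → C_0 sends each edge [p,q] (with p < q) to q − p. For instance
  ∂[5,9] = [9] − [5].
This gives a 9×27 integer matrix of rank 8; reducing to Smith normal form yields diagonal entries (1,1,1,1,1,1,1,1).

∂_2: C_2 → C_1 sends each 2-simplex [p,q,r] to [q,r] − [p,r] + [p,q]. For instance
  ∂[1,6,9] = [6,9] − [1,9] + [1,6],
  ∂[3,8,9] = [8,9] − [3,9] + [3,8].
The resulting 27×18 matrix has rank 18, and its Smith normal form has invariant factors (1,1,1,1,1,1,1,1,1,1,1,1,1,1,1,1,1,2).

Computing H_k = (kernel of ∂_k) / (image of ∂_{k+1}):

  H_0: rank C_0 − rank ∂_1 = 9 − 8 = 1, and the invariant factors of ∂_1 are all 1, so H_0 = Z.
  H_1: rank ker ∂_1 − rank ∂_2 = (27 − 8) − 18 = 1, and ∂_2 has invariant factor 2 > 1, so H_1 = Z ⊕ Z/2.
  H_2: rank ker ∂_2 − rank ∂_3 = (18 − 18) − 0 = 0, and there is no ∂_3, so H_2 = 0.

H_0 = Z,  H_1 = Z ⊕ Z/2,  H_2 = 0.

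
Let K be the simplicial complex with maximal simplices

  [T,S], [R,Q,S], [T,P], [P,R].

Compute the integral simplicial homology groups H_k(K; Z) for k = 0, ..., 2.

Take the total order P < Q < R < S < T on the vertex set. Then K (dimension 2) consists of the simplices:

  0-simplices (5): P, Q, R, S, T
  1-simplices (6): PR, PT, QR, QS, RS, ST
  2-simplices (1): QRS

Hence C_0 ≅ Z^5, C_1 ≅ Z^6, C_2 ≅ Z^1.

∂_1: C_1 → C_0 maps an edge to its endpoints' difference, ∂[p,q] = q − p.
The resulting 5×6 matrix has rank 4, and its Smith normal form has invariant factors (1,1,1,1).

The boundary map ∂_2: C_2 → C_1 sends each 2-simplex [p,q,r] to [q,r] − [p,r] + [p,q]. For instance
  ∂QRS = RS − QS + QR.
The resulting 6×1 matrix has rank 1, and its Smith normal form has invariant factors (1).

Reading off H_k = ker ∂_k / im ∂_{k+1}:

  H_0: rank C_0 − rank ∂_1 = 5 − 4 = 1, and the invariant factors of ∂_1 are all 1, so H_0 ≅ Z.
  H_1: rank ker ∂_1 − rank ∂_2 = (6 − 4) − 1 = 1, and the invariant factors of ∂_2 are all 1, so H_1 ≅ Z.
  H_2: rank ker ∂_2 − rank ∂_3 = (1 − 1) − 0 = 0, and there is no ∂_3, so H_2 ≅ 0.

H_0 ≅ Z,  H_1 ≅ Z,  H_2 = 0.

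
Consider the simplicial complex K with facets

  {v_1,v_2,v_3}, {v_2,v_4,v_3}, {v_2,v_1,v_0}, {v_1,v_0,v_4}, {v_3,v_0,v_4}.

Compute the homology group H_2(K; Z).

Order the vertices as v_0 < v_1 < v_2 < v_3 < v_4. Listing each simplex with vertices in this order, K has dimension 2 with simplices:

  0-simplices (5): [v_0], [v_1], [v_2], [v_3], [v_4]
  1-simplices (10): [v_0,v_1], [v_0,v_2], [v_0,v_3], [v_0,v_4], [v_1,v_2], [v_1,v_3], [v_1,v_4], [v_2,v_3], [v_2,v_4], [v_3,v_4]
  2-simplices (5): [v_0,v_1,v_2], [v_0,v_1,v_4], [v_0,v_3,v_4], [v_1,v_2,v_3], [v_2,v_3,v_4]

so the chain groups are C_0 ≅ Z^5, C_1 ≅ Z^10, C_2 ≅ Z^5.

Boundary ∂_1: C_1 → C_0 sends each edge [p,q] (with p < q) to q − p.
As a 5×10 matrix over Z this has rank 4, with invariant factors (1,1,1,1).

Boundary ∂_2: C_2 → C_1 maps a triangle to the signed sum of its edges. For instance
  ∂[v_0,v_3,v_4] = [v_3,v_4] − [v_0,v_4] + [v_0,v_3],
  ∂[v_1,v_2,v_3] = [v_2,v_3] − [v_1,v_3] + [v_1,v_2].
As a 10×5 matrix over Z this has rank 5, with invariant factors (1,1,1,1,1).

Reading off H_k = ker ∂_k / im ∂_{k+1}:

  H_2: rank ker ∂_2 − rank ∂_3 = (5 − 5) − 0 = 0, and there is no ∂_3, so H_2 ≅ 0.

(K is a triangulation of the Möbius band.)

H_2 ≅ 0.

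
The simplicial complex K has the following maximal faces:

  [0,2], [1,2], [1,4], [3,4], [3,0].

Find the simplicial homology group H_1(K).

Fix the vertex order 0 < 1 < 2 < 3 < 4 and write every simplex with vertices in increasing order. Then dim K = 1 and the simplices of K are:

  0-simplices (5): [0], [1], [2], [3], [4]
  1-simplices (5): [0,2], [0,3], [1,2], [1,4], [3,4]

Hence C_0 ≅ Z^5, C_1 ≅ Z^5.

∂_1: C_1 → C_0 maps an edge to its endpoints' difference, ∂[p,q] = q − p.
As a 5×5 matrix over Z this has rank 4, with invariant factors (1,1,1,1).

From H_k ≅ ker(∂_k) / im(∂_{k+1}) we obtain:

  H_1: rank ker ∂_1 − rank ∂_2 = (5 − 4) − 0 = 1, and there is no ∂_2, so H_1 ≅ Z.

H_1 = Z.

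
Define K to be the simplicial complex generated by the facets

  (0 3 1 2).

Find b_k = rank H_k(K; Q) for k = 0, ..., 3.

b_0 = 1, b_1 = 0, b_2 = 0, b_3 = 0.

Fix the vertex order 0 < 1 < 2 < 3 and write every simplex with vertices in increasing order. Then dim K = 3 and the simplices of K are:

  0-simplices (4): [0], [1], [2], [3]
  1-simplices (6): [0,1], [0,2], [0,3], [1,2], [1,3], [2,3]
  2-simplices (4): [0,1,2], [0,1,3], [0,2,3], [1,2,3]
  3-simplices (1): [0,1,2,3]

Hence C_0 ≅ Z^4, C_1 ≅ Z^6, C_2 ≅ Z^4, C_3 ≅ Z^1.

∂_1: C_1 → C_0 maps an edge to its endpoints' difference, ∂[p,q] = q − p. For instance
  ∂[1,2] = [2] − [1].
This gives a 4×6 integer matrix of rank 3; reducing to Smith normal form yields diagonal entries (1,1,1).

Boundary ∂_2: C_2 → C_1 maps a triangle to the signed sum of its edges. For instance
  ∂[0,1,3] = [1,3] − [0,3] + [0,1],
  ∂[0,2,3] = [2,3] − [0,3] + [0,2].
The 6×4 boundary matrix has rank 3 and Smith normal form diag(1,1,1).

∂_3: C_3 → C_2 sends each 3-simplex σ to the alternating sum Σ_i (−1)^i (σ with its i-th vertex removed). For instance
  ∂[0,1,2,3] = [1,2,3] − [0,2,3] + [0,1,3] − [0,1,2].
The 4×1 boundary matrix has rank 1 and Smith normal form diag(1).

From H_k ≅ ker(∂_k) / im(∂_{k+1}) we obtain:

  H_0: rank C_0 − rank ∂_1 = 4 − 3 = 1, and the invariant factors of ∂_1 are all 1, so H_0 ≅ Z.
  H_1: rank ker ∂_1 − rank ∂_2 = (6 − 3) − 3 = 0, and the invariant factors of ∂_2 are all 1, so H_1 ≅ 0.
  H_2: rank ker ∂_2 − rank ∂_3 = (4 − 3) − 1 = 0, and the invariant factors of ∂_3 are all 1, so H_2 ≅ 0.
  H_3: rank ker ∂_3 − rank ∂_4 = (1 − 1) − 0 = 0, and there is no ∂_4, so H_3 ≅ 0.

As a check, the Euler characteristic is 4 − 6 + 4 − 1 = 1, which agrees with 1 − 0 + 0 − 0 = 1.
(K is a triangulation of the 3-simplex.)

Hence the Betti numbers are b_0 = 1, b_1 = 0, b_2 = 0, b_3 = 0.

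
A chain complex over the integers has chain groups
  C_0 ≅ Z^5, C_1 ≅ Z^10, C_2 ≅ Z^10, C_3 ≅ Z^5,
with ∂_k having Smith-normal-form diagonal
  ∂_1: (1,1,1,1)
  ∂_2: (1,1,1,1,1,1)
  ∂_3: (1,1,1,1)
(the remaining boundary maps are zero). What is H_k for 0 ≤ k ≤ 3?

H_0 ≅ Z,  H_1 = 0,  H_2 = 0,  H_3 ≅ Z.

H_0: b_0 = 5 − 0 − 4 = 1; torsion from ∂_1 factors > 1: none. So H_0 ≅ Z.
H_1: b_1 = 10 − 4 − 6 = 0; torsion from ∂_2 factors > 1: none. So H_1 ≅ 0.
H_2: b_2 = 10 − 6 − 4 = 0; torsion from ∂_3 factors > 1: none. So H_2 ≅ 0.
H_3: b_3 = 5 − 4 − 0 = 1; torsion from ∂_4 factors > 1: none. So H_3 ≅ Z.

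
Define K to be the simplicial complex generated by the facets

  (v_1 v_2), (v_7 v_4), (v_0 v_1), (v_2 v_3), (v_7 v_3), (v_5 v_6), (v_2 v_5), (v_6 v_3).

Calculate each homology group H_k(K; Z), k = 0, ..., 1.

H_0 ≅ Z,  H_1 ≅ Z.

We work with the vertex ordering v_0 < v_1 < v_2 < v_3 < v_4 < v_5 < v_6 < v_7. The simplices of K, each written with vertices in increasing order, are:

  0-simplices (8): [v_0], [v_1], [v_2], [v_3], [v_4], [v_5], [v_6], [v_7]
  1-simplices (8): [v_0,v_1], [v_1,v_2], [v_2,v_3], [v_2,v_5], [v_3,v_6], [v_3,v_7], [v_4,v_7], [v_5,v_6]

giving chain groups C_0 ≅ Z^8, C_1 ≅ Z^8.

The boundary map ∂_1: C_1 → C_0 is given by ∂[p,q] = [q] − [p].
This gives a 8×8 integer matrix of rank 7; reducing to Smith normal form yields diagonal entries (1,1,1,1,1,1,1).

From H_k ≅ ker(∂_k) / im(∂_{k+1}) we obtain:

  H_0: rank C_0 − rank ∂_1 = 8 − 7 = 1, and the invariant factors of ∂_1 are all 1, so H_0 = Z.
  H_1: rank ker ∂_1 − rank ∂_2 = (8 − 7) − 0 = 1, and there is no ∂_2, so H_1 = Z.

As a check, the Euler characteristic is 8 − 8 = 0, which agrees with 1 − 1 = 0.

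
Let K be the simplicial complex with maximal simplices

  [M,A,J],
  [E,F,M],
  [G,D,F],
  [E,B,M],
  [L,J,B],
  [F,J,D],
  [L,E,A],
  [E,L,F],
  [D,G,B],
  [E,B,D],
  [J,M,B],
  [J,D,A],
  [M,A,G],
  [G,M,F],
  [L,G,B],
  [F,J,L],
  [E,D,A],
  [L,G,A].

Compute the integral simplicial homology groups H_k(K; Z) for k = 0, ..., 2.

H_0 = Z,  H_1 = Z^2,  H_2 = Z.

We work with the vertex ordering A < B < D < E < F < G < J < L < M. The simplices of K, each written with vertices in increasing order, are:

  0-simplices (9): A, B, D, E, F, G, J, L, M
  1-simplices (27): AD, AE, AG, AJ, AL, AM, BD, BE, BG, BJ, BL, BM, DE, DF, DG, DJ, EF, EL, EM, FG, FJ, FL, FM, GL, GM, JL, JM
  2-simplices (18): ADE, ADJ, AEL, AGL, AGM, AJM, BDE, BDG, BEM, BGL, BJL, BJM, DFG, DFJ, EFL, EFM, FGM, FJL

so the chain groups are C_0 ≅ Z^9, C_1 ≅ Z^27, C_2 ≅ Z^18.

The boundary map ∂_1: C_1 → C_0 sends each edge [p,q] (with p < q) to q − p.
The 9×27 boundary matrix has rank 8 and Smith normal form diag(1,1,1,1,1,1,1,1).

∂_2: C_2 → C_1 maps a triangle to the signed sum of its edges. For instance
  ∂BJL = JL − BL + BJ,
  ∂EFL = FL − EL + EF.
The 27×18 boundary matrix has rank 17 and Smith normal form diag(1,1,1,1,1,1,1,1,1,1,1,1,1,1,1,1,1).

From H_k ≅ ker(∂_k) / im(∂_{k+1}) we obtain:

  H_0: rank C_0 − rank ∂_1 = 9 − 8 = 1, and the invariant factors of ∂_1 are all 1, so H_0 = Z.
  H_1: rank ker ∂_1 − rank ∂_2 = (27 − 8) − 17 = 2, and the invariant factors of ∂_2 are all 1, so H_1 = Z^2.
  H_2: rank ker ∂_2 − rank ∂_3 = (18 − 17) − 0 = 1, and there is no ∂_3, so H_2 = Z.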